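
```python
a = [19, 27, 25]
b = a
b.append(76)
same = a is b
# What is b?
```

After line 1: a = [19, 27, 25]
After line 2 (b = a is an alias, same object): a = [19, 27, 25], b = [19, 27, 25]
After line 3 (b.append mutates the shared list): a = [19, 27, 25, 76], b = [19, 27, 25, 76]
After line 4 (same = a is b; same object -> True): same = True

[19, 27, 25, 76]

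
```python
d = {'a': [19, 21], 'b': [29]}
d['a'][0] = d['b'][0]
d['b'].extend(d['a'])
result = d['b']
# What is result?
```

After line 1: d = {'a': [19, 21], 'b': [29]}
After line 2 (a[0] = b[0] = 29): d = {'a': [29, 21], 'b': [29]}
After line 3 (b.extend(a) appends [29, 21]): d = {'a': [29, 21], 'b': [29, 29, 21]}
After line 4: result = d['b'] = [29, 29, 21]

[29, 29, 21]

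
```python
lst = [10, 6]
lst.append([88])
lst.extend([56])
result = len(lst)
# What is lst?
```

After line 1: lst = [10, 6]
After line 2 (append adds [88] as single element): lst = [10, 6, [88]]
After line 3 (extend unpacks [56], adds 56): lst = [10, 6, [88], 56]
After line 4: result = len(lst) = 4

[10, 6, [88], 56]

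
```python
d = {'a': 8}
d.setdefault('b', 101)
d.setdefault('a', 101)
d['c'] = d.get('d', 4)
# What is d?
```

After line 1: d = {'a': 8}
After line 2 (setdefault adds 'b'=101): d = {'a': 8, 'b': 101}
After line 3 (setdefault 'a' no-op, already exists): d = {'a': 8, 'b': 101}
After line 4 (get('d', 4) returns default since 'd' not in d): d = {'a': 8, 'b': 101, 'c': 4}

{'a': 8, 'b': 101, 'c': 4}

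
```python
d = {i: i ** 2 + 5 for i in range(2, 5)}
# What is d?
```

{2: 9, 3: 14, 4: 21}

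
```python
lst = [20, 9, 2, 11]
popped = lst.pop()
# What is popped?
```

11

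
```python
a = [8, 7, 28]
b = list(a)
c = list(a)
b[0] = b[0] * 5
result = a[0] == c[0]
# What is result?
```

After line 1: a = [8, 7, 28]
After line 2 (b = list(a), copy): a = [8, 7, 28], b = [8, 7, 28]
After line 3 (c = list(a) is a copy, new object): c = [8, 7, 28]
After line 4 (b[0] = 8 * 5 = 40; only b mutates (copy)): a = [8, 7, 28], b = [40, 7, 28], c = [8, 7, 28]
After line 5 (a[0] = 8, c[0] = 8; result = True)

True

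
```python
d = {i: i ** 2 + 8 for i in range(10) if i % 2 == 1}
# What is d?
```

{1: 9, 3: 17, 5: 33, 7: 57, 9: 89}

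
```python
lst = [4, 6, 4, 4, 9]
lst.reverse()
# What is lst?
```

[9, 4, 4, 6, 4]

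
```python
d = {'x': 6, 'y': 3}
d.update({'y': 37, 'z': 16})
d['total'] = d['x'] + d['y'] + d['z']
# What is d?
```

After line 1: d = {'x': 6, 'y': 3}
After line 2 (y overwritten, z added): d = {'x': 6, 'y': 37, 'z': 16}
After line 3 (total = 6 + 37 + 16 = 59): d = {'x': 6, 'y': 37, 'z': 16, 'total': 59}

{'x': 6, 'y': 37, 'z': 16, 'total': 59}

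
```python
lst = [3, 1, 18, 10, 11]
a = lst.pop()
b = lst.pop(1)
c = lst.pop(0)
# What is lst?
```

After line 1: lst = [3, 1, 18, 10, 11]
After line 2 (pop() -> a = 11): lst = [3, 1, 18, 10]
After line 3 (pop(1) -> b = 1): lst = [3, 18, 10]
After line 4 (pop(0) -> c = 3): lst = [18, 10]

[18, 10]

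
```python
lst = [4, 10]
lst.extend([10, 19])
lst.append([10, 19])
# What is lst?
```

After line 1: lst = [4, 10]
After line 2 (extend unpacks [10, 19]): lst = [4, 10, 10, 19]
After line 3 (append adds [10, 19] as single element): lst = [4, 10, 10, 19, [10, 19]]

[4, 10, 10, 19, [10, 19]]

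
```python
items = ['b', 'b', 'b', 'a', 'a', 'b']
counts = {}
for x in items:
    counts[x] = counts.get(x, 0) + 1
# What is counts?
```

Initial: counts = {}, items = ['b', 'b', 'b', 'a', 'a', 'b']
See 'b': counts = {'b': 1}
See 'b': counts = {'b': 2}
See 'b': counts = {'b': 3}
See 'a': counts = {'b': 3, 'a': 1}
See 'a': counts = {'b': 3, 'a': 2}
See 'b': counts = {'b': 4, 'a': 2}

{'b': 4, 'a': 2}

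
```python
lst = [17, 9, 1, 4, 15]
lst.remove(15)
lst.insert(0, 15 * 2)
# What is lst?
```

After line 1: lst = [17, 9, 1, 4, 15]
After line 2 (remove first 15): lst = [17, 9, 1, 4]
After line 3 (insert 30 at index 0): lst = [30, 17, 9, 1, 4]

[30, 17, 9, 1, 4]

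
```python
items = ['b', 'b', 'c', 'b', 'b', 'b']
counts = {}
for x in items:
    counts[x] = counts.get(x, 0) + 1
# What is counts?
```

Initial: counts = {}, items = ['b', 'b', 'c', 'b', 'b', 'b']
See 'b': counts = {'b': 1}
See 'b': counts = {'b': 2}
See 'c': counts = {'b': 2, 'c': 1}
See 'b': counts = {'b': 3, 'c': 1}
See 'b': counts = {'b': 4, 'c': 1}
See 'b': counts = {'b': 5, 'c': 1}

{'b': 5, 'c': 1}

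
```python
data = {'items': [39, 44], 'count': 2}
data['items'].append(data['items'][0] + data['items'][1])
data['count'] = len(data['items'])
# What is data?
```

After line 1: data = {'items': [39, 44], 'count': 2}
After line 2 (append 39 + 44 = 83): data = {'items': [39, 44, 83], 'count': 2}
After line 3 (count = len(items) = 3): data = {'items': [39, 44, 83], 'count': 3}

{'items': [39, 44, 83], 'count': 3}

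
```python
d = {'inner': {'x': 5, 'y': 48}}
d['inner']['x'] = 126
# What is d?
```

After line 1: d = {'inner': {'x': 5, 'y': 48}}
After line 2 (inner x overwritten): d = {'inner': {'x': 126, 'y': 48}}

{'inner': {'x': 126, 'y': 48}}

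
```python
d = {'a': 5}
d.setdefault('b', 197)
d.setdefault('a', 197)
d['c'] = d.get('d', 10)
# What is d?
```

After line 1: d = {'a': 5}
After line 2 (setdefault adds 'b'=197): d = {'a': 5, 'b': 197}
After line 3 (setdefault 'a' no-op, already exists): d = {'a': 5, 'b': 197}
After line 4 (get('d', 10) returns default since 'd' not in d): d = {'a': 5, 'b': 197, 'c': 10}

{'a': 5, 'b': 197, 'c': 10}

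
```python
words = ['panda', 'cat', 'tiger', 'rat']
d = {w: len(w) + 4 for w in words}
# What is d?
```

{'panda': 9, 'cat': 7, 'tiger': 9, 'rat': 7}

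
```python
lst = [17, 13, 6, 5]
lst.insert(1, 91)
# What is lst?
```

[17, 91, 13, 6, 5]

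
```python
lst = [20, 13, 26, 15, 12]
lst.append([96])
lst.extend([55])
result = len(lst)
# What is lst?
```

After line 1: lst = [20, 13, 26, 15, 12]
After line 2 (append adds [96] as single element): lst = [20, 13, 26, 15, 12, [96]]
After line 3 (extend unpacks [55], adds 55): lst = [20, 13, 26, 15, 12, [96], 55]
After line 4: result = len(lst) = 7

[20, 13, 26, 15, 12, [96], 55]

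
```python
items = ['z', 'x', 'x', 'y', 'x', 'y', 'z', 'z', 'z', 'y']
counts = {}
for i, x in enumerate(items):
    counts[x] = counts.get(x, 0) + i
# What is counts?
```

Initial: counts = {}, items = ['z', 'x', 'x', 'y', 'x', 'y', 'z', 'z', 'z', 'y']
i=0, x='z': counts = {'z': 0}
i=1, x='x': counts = {'z': 0, 'x': 1}
i=2, x='x': counts = {'z': 0, 'x': 3}
i=3, x='y': counts = {'z': 0, 'x': 3, 'y': 3}
i=4, x='x': counts = {'z': 0, 'x': 7, 'y': 3}
i=5, x='y': counts = {'z': 0, 'x': 7, 'y': 8}
i=6, x='z': counts = {'z': 6, 'x': 7, 'y': 8}
i=7, x='z': counts = {'z': 13, 'x': 7, 'y': 8}
i=8, x='z': counts = {'z': 21, 'x': 7, 'y': 8}
i=9, x='y': counts = {'z': 21, 'x': 7, 'y': 17}

{'z': 21, 'x': 7, 'y': 17}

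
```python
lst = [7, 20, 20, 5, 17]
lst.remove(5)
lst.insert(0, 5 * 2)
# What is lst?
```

After line 1: lst = [7, 20, 20, 5, 17]
After line 2 (remove first 5): lst = [7, 20, 20, 17]
After line 3 (insert 10 at index 0): lst = [10, 7, 20, 20, 17]

[10, 7, 20, 20, 17]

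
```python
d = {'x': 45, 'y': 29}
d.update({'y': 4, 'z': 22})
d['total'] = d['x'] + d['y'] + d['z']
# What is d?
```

After line 1: d = {'x': 45, 'y': 29}
After line 2 (y overwritten, z added): d = {'x': 45, 'y': 4, 'z': 22}
After line 3 (total = 45 + 4 + 22 = 71): d = {'x': 45, 'y': 4, 'z': 22, 'total': 71}

{'x': 45, 'y': 4, 'z': 22, 'total': 71}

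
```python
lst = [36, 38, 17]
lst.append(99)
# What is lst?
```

[36, 38, 17, 99]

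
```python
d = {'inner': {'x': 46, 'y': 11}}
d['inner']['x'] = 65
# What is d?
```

After line 1: d = {'inner': {'x': 46, 'y': 11}}
After line 2 (inner x overwritten): d = {'inner': {'x': 65, 'y': 11}}

{'inner': {'x': 65, 'y': 11}}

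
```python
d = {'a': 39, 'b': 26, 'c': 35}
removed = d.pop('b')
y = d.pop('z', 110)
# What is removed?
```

After line 1: d = {'a': 39, 'b': 26, 'c': 35}
After line 2 (pop 'b' returns 26): d = {'a': 39, 'c': 35}, removed = 26
After line 3 (pop 'z' missing, returns default 110): d = {'a': 39, 'c': 35}, y = 110

26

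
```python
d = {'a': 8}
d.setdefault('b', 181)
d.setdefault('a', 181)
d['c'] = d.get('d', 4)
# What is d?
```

After line 1: d = {'a': 8}
After line 2 (setdefault adds 'b'=181): d = {'a': 8, 'b': 181}
After line 3 (setdefault 'a' no-op, already exists): d = {'a': 8, 'b': 181}
After line 4 (get('d', 4) returns default since 'd' not in d): d = {'a': 8, 'b': 181, 'c': 4}

{'a': 8, 'b': 181, 'c': 4}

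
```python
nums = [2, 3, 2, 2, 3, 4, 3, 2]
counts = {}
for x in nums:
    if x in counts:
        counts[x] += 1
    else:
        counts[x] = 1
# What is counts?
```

Initial: counts = {}, nums = [2, 3, 2, 2, 3, 4, 3, 2]
See 2: counts = {2: 1}
See 3: counts = {2: 1, 3: 1}
See 2: counts = {2: 2, 3: 1}
See 2: counts = {2: 3, 3: 1}
See 3: counts = {2: 3, 3: 2}
See 4: counts = {2: 3, 3: 2, 4: 1}
See 3: counts = {2: 3, 3: 3, 4: 1}
See 2: counts = {2: 4, 3: 3, 4: 1}

{2: 4, 3: 3, 4: 1}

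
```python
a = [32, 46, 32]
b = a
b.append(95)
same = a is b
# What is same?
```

After line 1: a = [32, 46, 32]
After line 2 (b = a is an alias, same object): a = [32, 46, 32], b = [32, 46, 32]
After line 3 (b.append mutates the shared list): a = [32, 46, 32, 95], b = [32, 46, 32, 95]
After line 4 (same = a is b; same object -> True): same = True

True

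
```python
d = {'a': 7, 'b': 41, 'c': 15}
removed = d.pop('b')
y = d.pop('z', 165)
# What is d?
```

After line 1: d = {'a': 7, 'b': 41, 'c': 15}
After line 2 (pop 'b' returns 41): d = {'a': 7, 'c': 15}, removed = 41
After line 3 (pop 'z' missing, returns default 165): d = {'a': 7, 'c': 15}, y = 165

{'a': 7, 'c': 15}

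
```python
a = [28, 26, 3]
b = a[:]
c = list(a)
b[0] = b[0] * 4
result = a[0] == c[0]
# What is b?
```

After line 1: a = [28, 26, 3]
After line 2 (b = a[:], copy): a = [28, 26, 3], b = [28, 26, 3]
After line 3 (c = list(a) is a copy, new object): c = [28, 26, 3]
After line 4 (b[0] = 28 * 4 = 112; only b mutates (copy)): a = [28, 26, 3], b = [112, 26, 3], c = [28, 26, 3]
After line 5 (a[0] = 28, c[0] = 28; result = True)

[112, 26, 3]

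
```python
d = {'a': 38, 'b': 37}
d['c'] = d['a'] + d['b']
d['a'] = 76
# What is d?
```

After line 1: d = {'a': 38, 'b': 37}
After line 2 (d['c'] = 38 + 37): d = {'a': 38, 'b': 37, 'c': 75}
After line 3: d = {'a': 76, 'b': 37, 'c': 75}

{'a': 76, 'b': 37, 'c': 75}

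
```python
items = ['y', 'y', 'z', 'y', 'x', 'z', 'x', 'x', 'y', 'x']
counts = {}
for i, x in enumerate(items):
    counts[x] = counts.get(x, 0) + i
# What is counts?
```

Initial: counts = {}, items = ['y', 'y', 'z', 'y', 'x', 'z', 'x', 'x', 'y', 'x']
i=0, x='y': counts = {'y': 0}
i=1, x='y': counts = {'y': 1}
i=2, x='z': counts = {'y': 1, 'z': 2}
i=3, x='y': counts = {'y': 4, 'z': 2}
i=4, x='x': counts = {'y': 4, 'z': 2, 'x': 4}
i=5, x='z': counts = {'y': 4, 'z': 7, 'x': 4}
i=6, x='x': counts = {'y': 4, 'z': 7, 'x': 10}
i=7, x='x': counts = {'y': 4, 'z': 7, 'x': 17}
i=8, x='y': counts = {'y': 12, 'z': 7, 'x': 17}
i=9, x='x': counts = {'y': 12, 'z': 7, 'x': 26}

{'y': 12, 'z': 7, 'x': 26}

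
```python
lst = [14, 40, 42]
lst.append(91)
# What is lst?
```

[14, 40, 42, 91]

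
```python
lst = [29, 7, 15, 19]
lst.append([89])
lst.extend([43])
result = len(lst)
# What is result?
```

After line 1: lst = [29, 7, 15, 19]
After line 2 (append adds [89] as single element): lst = [29, 7, 15, 19, [89]]
After line 3 (extend unpacks [43], adds 43): lst = [29, 7, 15, 19, [89], 43]
After line 4: result = len(lst) = 6

6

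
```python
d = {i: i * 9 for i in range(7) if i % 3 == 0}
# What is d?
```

{0: 0, 3: 27, 6: 54}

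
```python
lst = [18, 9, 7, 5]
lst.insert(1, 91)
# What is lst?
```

[18, 91, 9, 7, 5]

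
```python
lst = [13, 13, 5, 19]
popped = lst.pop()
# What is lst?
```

[13, 13, 5]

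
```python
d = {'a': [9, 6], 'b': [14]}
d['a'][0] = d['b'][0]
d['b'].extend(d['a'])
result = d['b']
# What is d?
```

After line 1: d = {'a': [9, 6], 'b': [14]}
After line 2 (a[0] = b[0] = 14): d = {'a': [14, 6], 'b': [14]}
After line 3 (b.extend(a) appends [14, 6]): d = {'a': [14, 6], 'b': [14, 14, 6]}
After line 4: result = d['b'] = [14, 14, 6]

{'a': [14, 6], 'b': [14, 14, 6]}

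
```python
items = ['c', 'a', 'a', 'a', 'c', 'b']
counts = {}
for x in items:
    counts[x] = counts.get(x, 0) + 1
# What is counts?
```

Initial: counts = {}, items = ['c', 'a', 'a', 'a', 'c', 'b']
See 'c': counts = {'c': 1}
See 'a': counts = {'c': 1, 'a': 1}
See 'a': counts = {'c': 1, 'a': 2}
See 'a': counts = {'c': 1, 'a': 3}
See 'c': counts = {'c': 2, 'a': 3}
See 'b': counts = {'c': 2, 'a': 3, 'b': 1}

{'c': 2, 'a': 3, 'b': 1}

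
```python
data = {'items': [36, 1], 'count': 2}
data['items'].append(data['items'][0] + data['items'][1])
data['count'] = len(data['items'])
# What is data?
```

After line 1: data = {'items': [36, 1], 'count': 2}
After line 2 (append 36 + 1 = 37): data = {'items': [36, 1, 37], 'count': 2}
After line 3 (count = len(items) = 3): data = {'items': [36, 1, 37], 'count': 3}

{'items': [36, 1, 37], 'count': 3}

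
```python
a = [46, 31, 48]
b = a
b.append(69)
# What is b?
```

After line 1: a = [46, 31, 48]
After line 2 (b = a is an alias, same object): a = [46, 31, 48], b = [46, 31, 48]
After line 3 (b.append mutates the shared list): a = [46, 31, 48, 69], b = [46, 31, 48, 69]

[46, 31, 48, 69]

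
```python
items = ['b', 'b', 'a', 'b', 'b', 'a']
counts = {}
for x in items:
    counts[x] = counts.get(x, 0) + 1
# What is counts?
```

Initial: counts = {}, items = ['b', 'b', 'a', 'b', 'b', 'a']
See 'b': counts = {'b': 1}
See 'b': counts = {'b': 2}
See 'a': counts = {'b': 2, 'a': 1}
See 'b': counts = {'b': 3, 'a': 1}
See 'b': counts = {'b': 4, 'a': 1}
See 'a': counts = {'b': 4, 'a': 2}

{'b': 4, 'a': 2}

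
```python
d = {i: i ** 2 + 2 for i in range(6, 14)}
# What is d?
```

{6: 38, 7: 51, 8: 66, 9: 83, 10: 102, 11: 123, 12: 146, 13: 171}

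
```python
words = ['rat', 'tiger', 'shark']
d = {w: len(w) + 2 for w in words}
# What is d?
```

{'rat': 5, 'tiger': 7, 'shark': 7}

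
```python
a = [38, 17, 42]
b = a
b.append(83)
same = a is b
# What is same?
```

After line 1: a = [38, 17, 42]
After line 2 (b = a is an alias, same object): a = [38, 17, 42], b = [38, 17, 42]
After line 3 (b.append mutates the shared list): a = [38, 17, 42, 83], b = [38, 17, 42, 83]
After line 4 (same = a is b; same object -> True): same = True

True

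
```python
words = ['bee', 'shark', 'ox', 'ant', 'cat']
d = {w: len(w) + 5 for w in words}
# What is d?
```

{'bee': 8, 'shark': 10, 'ox': 7, 'ant': 8, 'cat': 8}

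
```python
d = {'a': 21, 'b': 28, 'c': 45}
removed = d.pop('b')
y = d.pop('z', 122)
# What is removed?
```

After line 1: d = {'a': 21, 'b': 28, 'c': 45}
After line 2 (pop 'b' returns 28): d = {'a': 21, 'c': 45}, removed = 28
After line 3 (pop 'z' missing, returns default 122): d = {'a': 21, 'c': 45}, y = 122

28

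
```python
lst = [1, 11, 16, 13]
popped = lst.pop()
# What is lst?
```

[1, 11, 16]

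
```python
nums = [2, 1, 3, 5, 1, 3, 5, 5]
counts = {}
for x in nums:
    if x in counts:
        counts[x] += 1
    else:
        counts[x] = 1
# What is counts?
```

Initial: counts = {}, nums = [2, 1, 3, 5, 1, 3, 5, 5]
See 2: counts = {2: 1}
See 1: counts = {2: 1, 1: 1}
See 3: counts = {2: 1, 1: 1, 3: 1}
See 5: counts = {2: 1, 1: 1, 3: 1, 5: 1}
See 1: counts = {2: 1, 1: 2, 3: 1, 5: 1}
See 3: counts = {2: 1, 1: 2, 3: 2, 5: 1}
See 5: counts = {2: 1, 1: 2, 3: 2, 5: 2}
See 5: counts = {2: 1, 1: 2, 3: 2, 5: 3}

{2: 1, 1: 2, 3: 2, 5: 3}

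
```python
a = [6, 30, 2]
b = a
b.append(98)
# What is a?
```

After line 1: a = [6, 30, 2]
After line 2 (b = a is an alias, same object): a = [6, 30, 2], b = [6, 30, 2]
After line 3 (b.append mutates the shared list): a = [6, 30, 2, 98], b = [6, 30, 2, 98]

[6, 30, 2, 98]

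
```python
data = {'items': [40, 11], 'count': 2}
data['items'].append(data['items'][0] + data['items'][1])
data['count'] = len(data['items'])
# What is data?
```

After line 1: data = {'items': [40, 11], 'count': 2}
After line 2 (append 40 + 11 = 51): data = {'items': [40, 11, 51], 'count': 2}
After line 3 (count = len(items) = 3): data = {'items': [40, 11, 51], 'count': 3}

{'items': [40, 11, 51], 'count': 3}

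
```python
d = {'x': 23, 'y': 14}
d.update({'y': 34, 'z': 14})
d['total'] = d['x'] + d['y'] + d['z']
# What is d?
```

After line 1: d = {'x': 23, 'y': 14}
After line 2 (y overwritten, z added): d = {'x': 23, 'y': 34, 'z': 14}
After line 3 (total = 23 + 34 + 14 = 71): d = {'x': 23, 'y': 34, 'z': 14, 'total': 71}

{'x': 23, 'y': 34, 'z': 14, 'total': 71}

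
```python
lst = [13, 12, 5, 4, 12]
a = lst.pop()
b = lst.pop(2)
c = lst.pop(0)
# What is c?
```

After line 1: lst = [13, 12, 5, 4, 12]
After line 2 (pop() -> a = 12): lst = [13, 12, 5, 4]
After line 3 (pop(2) -> b = 5): lst = [13, 12, 4]
After line 4 (pop(0) -> c = 13): lst = [12, 4]

13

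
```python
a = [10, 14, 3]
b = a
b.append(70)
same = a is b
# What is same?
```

After line 1: a = [10, 14, 3]
After line 2 (b = a is an alias, same object): a = [10, 14, 3], b = [10, 14, 3]
After line 3 (b.append mutates the shared list): a = [10, 14, 3, 70], b = [10, 14, 3, 70]
After line 4 (same = a is b; same object -> True): same = True

True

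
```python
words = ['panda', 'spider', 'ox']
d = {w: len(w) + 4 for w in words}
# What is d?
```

{'panda': 9, 'spider': 10, 'ox': 6}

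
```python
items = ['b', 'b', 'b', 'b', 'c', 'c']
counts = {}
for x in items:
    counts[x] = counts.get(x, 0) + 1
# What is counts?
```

Initial: counts = {}, items = ['b', 'b', 'b', 'b', 'c', 'c']
See 'b': counts = {'b': 1}
See 'b': counts = {'b': 2}
See 'b': counts = {'b': 3}
See 'b': counts = {'b': 4}
See 'c': counts = {'b': 4, 'c': 1}
See 'c': counts = {'b': 4, 'c': 2}

{'b': 4, 'c': 2}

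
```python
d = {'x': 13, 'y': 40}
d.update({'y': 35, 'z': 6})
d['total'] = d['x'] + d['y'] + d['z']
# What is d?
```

After line 1: d = {'x': 13, 'y': 40}
After line 2 (y overwritten, z added): d = {'x': 13, 'y': 35, 'z': 6}
After line 3 (total = 13 + 35 + 6 = 54): d = {'x': 13, 'y': 35, 'z': 6, 'total': 54}

{'x': 13, 'y': 35, 'z': 6, 'total': 54}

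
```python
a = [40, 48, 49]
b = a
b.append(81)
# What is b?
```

After line 1: a = [40, 48, 49]
After line 2 (b = a is an alias, same object): a = [40, 48, 49], b = [40, 48, 49]
After line 3 (b.append mutates the shared list): a = [40, 48, 49, 81], b = [40, 48, 49, 81]

[40, 48, 49, 81]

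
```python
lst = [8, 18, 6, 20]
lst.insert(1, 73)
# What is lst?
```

[8, 73, 18, 6, 20]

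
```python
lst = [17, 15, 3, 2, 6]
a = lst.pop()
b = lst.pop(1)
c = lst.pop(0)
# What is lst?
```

After line 1: lst = [17, 15, 3, 2, 6]
After line 2 (pop() -> a = 6): lst = [17, 15, 3, 2]
After line 3 (pop(1) -> b = 15): lst = [17, 3, 2]
After line 4 (pop(0) -> c = 17): lst = [3, 2]

[3, 2]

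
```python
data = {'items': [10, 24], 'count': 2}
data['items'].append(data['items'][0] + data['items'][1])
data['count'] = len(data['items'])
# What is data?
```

After line 1: data = {'items': [10, 24], 'count': 2}
After line 2 (append 10 + 24 = 34): data = {'items': [10, 24, 34], 'count': 2}
After line 3 (count = len(items) = 3): data = {'items': [10, 24, 34], 'count': 3}

{'items': [10, 24, 34], 'count': 3}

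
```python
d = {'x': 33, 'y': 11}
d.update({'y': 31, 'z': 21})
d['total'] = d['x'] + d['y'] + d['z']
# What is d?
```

After line 1: d = {'x': 33, 'y': 11}
After line 2 (y overwritten, z added): d = {'x': 33, 'y': 31, 'z': 21}
After line 3 (total = 33 + 31 + 21 = 85): d = {'x': 33, 'y': 31, 'z': 21, 'total': 85}

{'x': 33, 'y': 31, 'z': 21, 'total': 85}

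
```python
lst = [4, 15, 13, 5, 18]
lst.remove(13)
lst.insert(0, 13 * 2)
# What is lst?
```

After line 1: lst = [4, 15, 13, 5, 18]
After line 2 (remove first 13): lst = [4, 15, 5, 18]
After line 3 (insert 26 at index 0): lst = [26, 4, 15, 5, 18]

[26, 4, 15, 5, 18]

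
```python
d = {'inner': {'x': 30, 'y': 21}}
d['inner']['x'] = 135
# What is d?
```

After line 1: d = {'inner': {'x': 30, 'y': 21}}
After line 2 (inner x overwritten): d = {'inner': {'x': 135, 'y': 21}}

{'inner': {'x': 135, 'y': 21}}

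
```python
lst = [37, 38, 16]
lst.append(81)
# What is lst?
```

[37, 38, 16, 81]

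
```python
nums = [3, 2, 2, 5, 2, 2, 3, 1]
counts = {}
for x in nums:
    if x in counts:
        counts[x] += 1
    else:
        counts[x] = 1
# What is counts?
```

Initial: counts = {}, nums = [3, 2, 2, 5, 2, 2, 3, 1]
See 3: counts = {3: 1}
See 2: counts = {3: 1, 2: 1}
See 2: counts = {3: 1, 2: 2}
See 5: counts = {3: 1, 2: 2, 5: 1}
See 2: counts = {3: 1, 2: 3, 5: 1}
See 2: counts = {3: 1, 2: 4, 5: 1}
See 3: counts = {3: 2, 2: 4, 5: 1}
See 1: counts = {3: 2, 2: 4, 5: 1, 1: 1}

{3: 2, 2: 4, 5: 1, 1: 1}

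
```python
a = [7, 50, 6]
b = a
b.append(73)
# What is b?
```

After line 1: a = [7, 50, 6]
After line 2 (b = a is an alias, same object): a = [7, 50, 6], b = [7, 50, 6]
After line 3 (b.append mutates the shared list): a = [7, 50, 6, 73], b = [7, 50, 6, 73]

[7, 50, 6, 73]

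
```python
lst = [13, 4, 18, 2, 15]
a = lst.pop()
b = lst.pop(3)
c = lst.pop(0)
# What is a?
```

After line 1: lst = [13, 4, 18, 2, 15]
After line 2 (pop() -> a = 15): lst = [13, 4, 18, 2]
After line 3 (pop(3) -> b = 2): lst = [13, 4, 18]
After line 4 (pop(0) -> c = 13): lst = [4, 18]

15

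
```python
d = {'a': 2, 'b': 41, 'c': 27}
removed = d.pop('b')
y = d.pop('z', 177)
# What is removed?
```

After line 1: d = {'a': 2, 'b': 41, 'c': 27}
After line 2 (pop 'b' returns 41): d = {'a': 2, 'c': 27}, removed = 41
After line 3 (pop 'z' missing, returns default 177): d = {'a': 2, 'c': 27}, y = 177

41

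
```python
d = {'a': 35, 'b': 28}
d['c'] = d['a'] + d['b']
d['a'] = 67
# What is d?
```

After line 1: d = {'a': 35, 'b': 28}
After line 2 (d['c'] = 35 + 28): d = {'a': 35, 'b': 28, 'c': 63}
After line 3: d = {'a': 67, 'b': 28, 'c': 63}

{'a': 67, 'b': 28, 'c': 63}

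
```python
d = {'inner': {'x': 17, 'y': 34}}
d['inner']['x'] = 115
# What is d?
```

After line 1: d = {'inner': {'x': 17, 'y': 34}}
After line 2 (inner x overwritten): d = {'inner': {'x': 115, 'y': 34}}

{'inner': {'x': 115, 'y': 34}}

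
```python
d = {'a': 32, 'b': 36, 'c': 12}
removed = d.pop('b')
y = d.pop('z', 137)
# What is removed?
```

After line 1: d = {'a': 32, 'b': 36, 'c': 12}
After line 2 (pop 'b' returns 36): d = {'a': 32, 'c': 12}, removed = 36
After line 3 (pop 'z' missing, returns default 137): d = {'a': 32, 'c': 12}, y = 137

36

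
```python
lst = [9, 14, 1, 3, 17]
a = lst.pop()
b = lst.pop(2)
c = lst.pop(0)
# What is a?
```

After line 1: lst = [9, 14, 1, 3, 17]
After line 2 (pop() -> a = 17): lst = [9, 14, 1, 3]
After line 3 (pop(2) -> b = 1): lst = [9, 14, 3]
After line 4 (pop(0) -> c = 9): lst = [14, 3]

17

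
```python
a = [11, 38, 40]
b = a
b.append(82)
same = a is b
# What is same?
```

After line 1: a = [11, 38, 40]
After line 2 (b = a is an alias, same object): a = [11, 38, 40], b = [11, 38, 40]
After line 3 (b.append mutates the shared list): a = [11, 38, 40, 82], b = [11, 38, 40, 82]
After line 4 (same = a is b; same object -> True): same = True

True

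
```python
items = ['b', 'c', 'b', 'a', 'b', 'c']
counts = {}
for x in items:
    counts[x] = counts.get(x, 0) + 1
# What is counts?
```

Initial: counts = {}, items = ['b', 'c', 'b', 'a', 'b', 'c']
See 'b': counts = {'b': 1}
See 'c': counts = {'b': 1, 'c': 1}
See 'b': counts = {'b': 2, 'c': 1}
See 'a': counts = {'b': 2, 'c': 1, 'a': 1}
See 'b': counts = {'b': 3, 'c': 1, 'a': 1}
See 'c': counts = {'b': 3, 'c': 2, 'a': 1}

{'b': 3, 'c': 2, 'a': 1}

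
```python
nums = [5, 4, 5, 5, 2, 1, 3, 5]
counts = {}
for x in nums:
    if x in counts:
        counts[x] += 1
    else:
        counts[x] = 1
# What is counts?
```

Initial: counts = {}, nums = [5, 4, 5, 5, 2, 1, 3, 5]
See 5: counts = {5: 1}
See 4: counts = {5: 1, 4: 1}
See 5: counts = {5: 2, 4: 1}
See 5: counts = {5: 3, 4: 1}
See 2: counts = {5: 3, 4: 1, 2: 1}
See 1: counts = {5: 3, 4: 1, 2: 1, 1: 1}
See 3: counts = {5: 3, 4: 1, 2: 1, 1: 1, 3: 1}
See 5: counts = {5: 4, 4: 1, 2: 1, 1: 1, 3: 1}

{5: 4, 4: 1, 2: 1, 1: 1, 3: 1}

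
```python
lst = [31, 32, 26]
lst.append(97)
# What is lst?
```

[31, 32, 26, 97]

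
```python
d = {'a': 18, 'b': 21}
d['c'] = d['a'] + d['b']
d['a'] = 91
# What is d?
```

After line 1: d = {'a': 18, 'b': 21}
After line 2 (d['c'] = 18 + 21): d = {'a': 18, 'b': 21, 'c': 39}
After line 3: d = {'a': 91, 'b': 21, 'c': 39}

{'a': 91, 'b': 21, 'c': 39}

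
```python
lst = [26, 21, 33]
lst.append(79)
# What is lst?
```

[26, 21, 33, 79]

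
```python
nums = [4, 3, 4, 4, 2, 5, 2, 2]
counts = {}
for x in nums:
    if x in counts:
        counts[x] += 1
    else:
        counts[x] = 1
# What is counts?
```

Initial: counts = {}, nums = [4, 3, 4, 4, 2, 5, 2, 2]
See 4: counts = {4: 1}
See 3: counts = {4: 1, 3: 1}
See 4: counts = {4: 2, 3: 1}
See 4: counts = {4: 3, 3: 1}
See 2: counts = {4: 3, 3: 1, 2: 1}
See 5: counts = {4: 3, 3: 1, 2: 1, 5: 1}
See 2: counts = {4: 3, 3: 1, 2: 2, 5: 1}
See 2: counts = {4: 3, 3: 1, 2: 3, 5: 1}

{4: 3, 3: 1, 2: 3, 5: 1}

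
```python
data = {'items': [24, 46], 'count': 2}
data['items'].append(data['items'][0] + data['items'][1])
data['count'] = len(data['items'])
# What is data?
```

After line 1: data = {'items': [24, 46], 'count': 2}
After line 2 (append 24 + 46 = 70): data = {'items': [24, 46, 70], 'count': 2}
After line 3 (count = len(items) = 3): data = {'items': [24, 46, 70], 'count': 3}

{'items': [24, 46, 70], 'count': 3}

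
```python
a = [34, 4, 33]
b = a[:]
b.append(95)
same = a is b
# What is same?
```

After line 1: a = [34, 4, 33]
After line 2 (b = a[:] is a shallow copy, new object): a = [34, 4, 33], b = [34, 4, 33]
After line 3 (append only mutates b): a = [34, 4, 33], b = [34, 4, 33, 95]
After line 4 (same = a is b; different objects -> False): same = False

False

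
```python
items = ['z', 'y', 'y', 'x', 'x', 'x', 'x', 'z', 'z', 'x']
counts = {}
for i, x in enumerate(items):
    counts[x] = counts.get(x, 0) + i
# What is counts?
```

Initial: counts = {}, items = ['z', 'y', 'y', 'x', 'x', 'x', 'x', 'z', 'z', 'x']
i=0, x='z': counts = {'z': 0}
i=1, x='y': counts = {'z': 0, 'y': 1}
i=2, x='y': counts = {'z': 0, 'y': 3}
i=3, x='x': counts = {'z': 0, 'y': 3, 'x': 3}
i=4, x='x': counts = {'z': 0, 'y': 3, 'x': 7}
i=5, x='x': counts = {'z': 0, 'y': 3, 'x': 12}
i=6, x='x': counts = {'z': 0, 'y': 3, 'x': 18}
i=7, x='z': counts = {'z': 7, 'y': 3, 'x': 18}
i=8, x='z': counts = {'z': 15, 'y': 3, 'x': 18}
i=9, x='x': counts = {'z': 15, 'y': 3, 'x': 27}

{'z': 15, 'y': 3, 'x': 27}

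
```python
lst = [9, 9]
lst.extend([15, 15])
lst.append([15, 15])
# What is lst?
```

After line 1: lst = [9, 9]
After line 2 (extend unpacks [15, 15]): lst = [9, 9, 15, 15]
After line 3 (append adds [15, 15] as single element): lst = [9, 9, 15, 15, [15, 15]]

[9, 9, 15, 15, [15, 15]]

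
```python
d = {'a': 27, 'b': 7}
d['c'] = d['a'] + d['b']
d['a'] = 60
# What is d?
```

After line 1: d = {'a': 27, 'b': 7}
After line 2 (d['c'] = 27 + 7): d = {'a': 27, 'b': 7, 'c': 34}
After line 3: d = {'a': 60, 'b': 7, 'c': 34}

{'a': 60, 'b': 7, 'c': 34}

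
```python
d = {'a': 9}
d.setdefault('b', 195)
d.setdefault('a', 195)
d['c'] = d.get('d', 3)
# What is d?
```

After line 1: d = {'a': 9}
After line 2 (setdefault adds 'b'=195): d = {'a': 9, 'b': 195}
After line 3 (setdefault 'a' no-op, already exists): d = {'a': 9, 'b': 195}
After line 4 (get('d', 3) returns default since 'd' not in d): d = {'a': 9, 'b': 195, 'c': 3}

{'a': 9, 'b': 195, 'c': 3}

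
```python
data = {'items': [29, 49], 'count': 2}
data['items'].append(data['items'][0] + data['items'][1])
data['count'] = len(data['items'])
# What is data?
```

After line 1: data = {'items': [29, 49], 'count': 2}
After line 2 (append 29 + 49 = 78): data = {'items': [29, 49, 78], 'count': 2}
After line 3 (count = len(items) = 3): data = {'items': [29, 49, 78], 'count': 3}

{'items': [29, 49, 78], 'count': 3}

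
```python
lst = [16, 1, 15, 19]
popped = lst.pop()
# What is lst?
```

[16, 1, 15]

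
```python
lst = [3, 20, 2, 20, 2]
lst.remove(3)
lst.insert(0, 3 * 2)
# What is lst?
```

After line 1: lst = [3, 20, 2, 20, 2]
After line 2 (remove first 3): lst = [20, 2, 20, 2]
After line 3 (insert 6 at index 0): lst = [6, 20, 2, 20, 2]

[6, 20, 2, 20, 2]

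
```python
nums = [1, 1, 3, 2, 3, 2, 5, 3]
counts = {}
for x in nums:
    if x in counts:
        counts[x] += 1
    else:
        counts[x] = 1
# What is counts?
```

Initial: counts = {}, nums = [1, 1, 3, 2, 3, 2, 5, 3]
See 1: counts = {1: 1}
See 1: counts = {1: 2}
See 3: counts = {1: 2, 3: 1}
See 2: counts = {1: 2, 3: 1, 2: 1}
See 3: counts = {1: 2, 3: 2, 2: 1}
See 2: counts = {1: 2, 3: 2, 2: 2}
See 5: counts = {1: 2, 3: 2, 2: 2, 5: 1}
See 3: counts = {1: 2, 3: 3, 2: 2, 5: 1}

{1: 2, 3: 3, 2: 2, 5: 1}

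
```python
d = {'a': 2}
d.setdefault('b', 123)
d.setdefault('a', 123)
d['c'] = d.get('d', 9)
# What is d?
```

After line 1: d = {'a': 2}
After line 2 (setdefault adds 'b'=123): d = {'a': 2, 'b': 123}
After line 3 (setdefault 'a' no-op, already exists): d = {'a': 2, 'b': 123}
After line 4 (get('d', 9) returns default since 'd' not in d): d = {'a': 2, 'b': 123, 'c': 9}

{'a': 2, 'b': 123, 'c': 9}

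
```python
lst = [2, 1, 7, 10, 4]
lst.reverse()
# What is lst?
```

[4, 10, 7, 1, 2]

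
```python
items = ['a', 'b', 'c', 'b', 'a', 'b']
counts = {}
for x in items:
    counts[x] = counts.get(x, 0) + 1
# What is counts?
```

Initial: counts = {}, items = ['a', 'b', 'c', 'b', 'a', 'b']
See 'a': counts = {'a': 1}
See 'b': counts = {'a': 1, 'b': 1}
See 'c': counts = {'a': 1, 'b': 1, 'c': 1}
See 'b': counts = {'a': 1, 'b': 2, 'c': 1}
See 'a': counts = {'a': 2, 'b': 2, 'c': 1}
See 'b': counts = {'a': 2, 'b': 3, 'c': 1}

{'a': 2, 'b': 3, 'c': 1}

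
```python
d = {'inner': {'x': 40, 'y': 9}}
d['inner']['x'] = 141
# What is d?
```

After line 1: d = {'inner': {'x': 40, 'y': 9}}
After line 2 (inner x overwritten): d = {'inner': {'x': 141, 'y': 9}}

{'inner': {'x': 141, 'y': 9}}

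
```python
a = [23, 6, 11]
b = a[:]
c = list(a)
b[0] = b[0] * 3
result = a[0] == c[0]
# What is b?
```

After line 1: a = [23, 6, 11]
After line 2 (b = a[:], copy): a = [23, 6, 11], b = [23, 6, 11]
After line 3 (c = list(a) is a copy, new object): c = [23, 6, 11]
After line 4 (b[0] = 23 * 3 = 69; only b mutates (copy)): a = [23, 6, 11], b = [69, 6, 11], c = [23, 6, 11]
After line 5 (a[0] = 23, c[0] = 23; result = True)

[69, 6, 11]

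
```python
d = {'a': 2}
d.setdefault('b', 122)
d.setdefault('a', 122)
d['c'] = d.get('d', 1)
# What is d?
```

After line 1: d = {'a': 2}
After line 2 (setdefault adds 'b'=122): d = {'a': 2, 'b': 122}
After line 3 (setdefault 'a' no-op, already exists): d = {'a': 2, 'b': 122}
After line 4 (get('d', 1) returns default since 'd' not in d): d = {'a': 2, 'b': 122, 'c': 1}

{'a': 2, 'b': 122, 'c': 1}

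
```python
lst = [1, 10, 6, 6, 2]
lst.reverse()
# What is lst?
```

[2, 6, 6, 10, 1]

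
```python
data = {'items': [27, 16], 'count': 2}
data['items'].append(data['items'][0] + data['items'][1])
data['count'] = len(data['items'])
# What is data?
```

After line 1: data = {'items': [27, 16], 'count': 2}
After line 2 (append 27 + 16 = 43): data = {'items': [27, 16, 43], 'count': 2}
After line 3 (count = len(items) = 3): data = {'items': [27, 16, 43], 'count': 3}

{'items': [27, 16, 43], 'count': 3}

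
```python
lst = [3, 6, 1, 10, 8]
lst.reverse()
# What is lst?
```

[8, 10, 1, 6, 3]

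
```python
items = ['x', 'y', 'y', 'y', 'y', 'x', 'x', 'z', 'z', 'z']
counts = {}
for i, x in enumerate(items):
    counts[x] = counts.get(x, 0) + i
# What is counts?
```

Initial: counts = {}, items = ['x', 'y', 'y', 'y', 'y', 'x', 'x', 'z', 'z', 'z']
i=0, x='x': counts = {'x': 0}
i=1, x='y': counts = {'x': 0, 'y': 1}
i=2, x='y': counts = {'x': 0, 'y': 3}
i=3, x='y': counts = {'x': 0, 'y': 6}
i=4, x='y': counts = {'x': 0, 'y': 10}
i=5, x='x': counts = {'x': 5, 'y': 10}
i=6, x='x': counts = {'x': 11, 'y': 10}
i=7, x='z': counts = {'x': 11, 'y': 10, 'z': 7}
i=8, x='z': counts = {'x': 11, 'y': 10, 'z': 15}
i=9, x='z': counts = {'x': 11, 'y': 10, 'z': 24}

{'x': 11, 'y': 10, 'z': 24}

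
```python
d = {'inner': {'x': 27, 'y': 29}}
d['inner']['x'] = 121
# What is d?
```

After line 1: d = {'inner': {'x': 27, 'y': 29}}
After line 2 (inner x overwritten): d = {'inner': {'x': 121, 'y': 29}}

{'inner': {'x': 121, 'y': 29}}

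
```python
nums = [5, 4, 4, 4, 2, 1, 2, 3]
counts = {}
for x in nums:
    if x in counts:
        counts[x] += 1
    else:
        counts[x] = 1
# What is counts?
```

Initial: counts = {}, nums = [5, 4, 4, 4, 2, 1, 2, 3]
See 5: counts = {5: 1}
See 4: counts = {5: 1, 4: 1}
See 4: counts = {5: 1, 4: 2}
See 4: counts = {5: 1, 4: 3}
See 2: counts = {5: 1, 4: 3, 2: 1}
See 1: counts = {5: 1, 4: 3, 2: 1, 1: 1}
See 2: counts = {5: 1, 4: 3, 2: 2, 1: 1}
See 3: counts = {5: 1, 4: 3, 2: 2, 1: 1, 3: 1}

{5: 1, 4: 3, 2: 2, 1: 1, 3: 1}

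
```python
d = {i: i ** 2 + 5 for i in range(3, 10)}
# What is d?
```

{3: 14, 4: 21, 5: 30, 6: 41, 7: 54, 8: 69, 9: 86}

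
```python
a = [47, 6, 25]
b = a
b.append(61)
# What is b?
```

After line 1: a = [47, 6, 25]
After line 2 (b = a is an alias, same object): a = [47, 6, 25], b = [47, 6, 25]
After line 3 (b.append mutates the shared list): a = [47, 6, 25, 61], b = [47, 6, 25, 61]

[47, 6, 25, 61]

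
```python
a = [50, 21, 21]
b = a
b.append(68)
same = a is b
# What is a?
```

After line 1: a = [50, 21, 21]
After line 2 (b = a is an alias, same object): a = [50, 21, 21], b = [50, 21, 21]
After line 3 (b.append mutates the shared list): a = [50, 21, 21, 68], b = [50, 21, 21, 68]
After line 4 (same = a is b; same object -> True): same = True

[50, 21, 21, 68]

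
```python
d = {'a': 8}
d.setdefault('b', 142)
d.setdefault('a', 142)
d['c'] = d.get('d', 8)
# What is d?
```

After line 1: d = {'a': 8}
After line 2 (setdefault adds 'b'=142): d = {'a': 8, 'b': 142}
After line 3 (setdefault 'a' no-op, already exists): d = {'a': 8, 'b': 142}
After line 4 (get('d', 8) returns default since 'd' not in d): d = {'a': 8, 'b': 142, 'c': 8}

{'a': 8, 'b': 142, 'c': 8}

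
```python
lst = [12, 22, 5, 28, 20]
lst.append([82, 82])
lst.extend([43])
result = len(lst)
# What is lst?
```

After line 1: lst = [12, 22, 5, 28, 20]
After line 2 (append adds [82, 82] as single element): lst = [12, 22, 5, 28, 20, [82, 82]]
After line 3 (extend unpacks [43], adds 43): lst = [12, 22, 5, 28, 20, [82, 82], 43]
After line 4: result = len(lst) = 7

[12, 22, 5, 28, 20, [82, 82], 43]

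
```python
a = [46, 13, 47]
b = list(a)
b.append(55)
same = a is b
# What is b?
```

After line 1: a = [46, 13, 47]
After line 2 (b = list(a) is a shallow copy, new object): a = [46, 13, 47], b = [46, 13, 47]
After line 3 (append only mutates b): a = [46, 13, 47], b = [46, 13, 47, 55]
After line 4 (same = a is b; different objects -> False): same = False

[46, 13, 47, 55]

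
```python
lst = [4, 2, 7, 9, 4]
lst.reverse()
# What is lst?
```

[4, 9, 7, 2, 4]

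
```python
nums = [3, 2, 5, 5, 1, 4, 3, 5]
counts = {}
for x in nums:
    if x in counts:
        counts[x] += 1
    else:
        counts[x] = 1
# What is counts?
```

Initial: counts = {}, nums = [3, 2, 5, 5, 1, 4, 3, 5]
See 3: counts = {3: 1}
See 2: counts = {3: 1, 2: 1}
See 5: counts = {3: 1, 2: 1, 5: 1}
See 5: counts = {3: 1, 2: 1, 5: 2}
See 1: counts = {3: 1, 2: 1, 5: 2, 1: 1}
See 4: counts = {3: 1, 2: 1, 5: 2, 1: 1, 4: 1}
See 3: counts = {3: 2, 2: 1, 5: 2, 1: 1, 4: 1}
See 5: counts = {3: 2, 2: 1, 5: 3, 1: 1, 4: 1}

{3: 2, 2: 1, 5: 3, 1: 1, 4: 1}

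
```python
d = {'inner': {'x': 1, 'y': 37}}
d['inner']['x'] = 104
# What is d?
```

After line 1: d = {'inner': {'x': 1, 'y': 37}}
After line 2 (inner x overwritten): d = {'inner': {'x': 104, 'y': 37}}

{'inner': {'x': 104, 'y': 37}}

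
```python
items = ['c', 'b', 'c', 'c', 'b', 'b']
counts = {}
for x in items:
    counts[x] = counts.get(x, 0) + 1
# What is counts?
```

Initial: counts = {}, items = ['c', 'b', 'c', 'c', 'b', 'b']
See 'c': counts = {'c': 1}
See 'b': counts = {'c': 1, 'b': 1}
See 'c': counts = {'c': 2, 'b': 1}
See 'c': counts = {'c': 3, 'b': 1}
See 'b': counts = {'c': 3, 'b': 2}
See 'b': counts = {'c': 3, 'b': 3}

{'c': 3, 'b': 3}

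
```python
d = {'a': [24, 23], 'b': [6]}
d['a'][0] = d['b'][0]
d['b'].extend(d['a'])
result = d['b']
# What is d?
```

After line 1: d = {'a': [24, 23], 'b': [6]}
After line 2 (a[0] = b[0] = 6): d = {'a': [6, 23], 'b': [6]}
After line 3 (b.extend(a) appends [6, 23]): d = {'a': [6, 23], 'b': [6, 6, 23]}
After line 4: result = d['b'] = [6, 6, 23]

{'a': [6, 23], 'b': [6, 6, 23]}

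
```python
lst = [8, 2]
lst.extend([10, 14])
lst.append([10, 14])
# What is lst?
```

After line 1: lst = [8, 2]
After line 2 (extend unpacks [10, 14]): lst = [8, 2, 10, 14]
After line 3 (append adds [10, 14] as single element): lst = [8, 2, 10, 14, [10, 14]]

[8, 2, 10, 14, [10, 14]]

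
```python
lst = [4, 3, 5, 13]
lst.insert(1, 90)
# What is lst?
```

[4, 90, 3, 5, 13]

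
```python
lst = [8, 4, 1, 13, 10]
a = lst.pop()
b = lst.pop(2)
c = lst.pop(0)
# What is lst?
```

After line 1: lst = [8, 4, 1, 13, 10]
After line 2 (pop() -> a = 10): lst = [8, 4, 1, 13]
After line 3 (pop(2) -> b = 1): lst = [8, 4, 13]
After line 4 (pop(0) -> c = 8): lst = [4, 13]

[4, 13]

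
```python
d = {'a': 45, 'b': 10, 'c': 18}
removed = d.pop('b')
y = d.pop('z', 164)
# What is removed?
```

After line 1: d = {'a': 45, 'b': 10, 'c': 18}
After line 2 (pop 'b' returns 10): d = {'a': 45, 'c': 18}, removed = 10
After line 3 (pop 'z' missing, returns default 164): d = {'a': 45, 'c': 18}, y = 164

10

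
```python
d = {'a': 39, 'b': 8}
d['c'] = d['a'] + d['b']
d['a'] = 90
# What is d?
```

After line 1: d = {'a': 39, 'b': 8}
After line 2 (d['c'] = 39 + 8): d = {'a': 39, 'b': 8, 'c': 47}
After line 3: d = {'a': 90, 'b': 8, 'c': 47}

{'a': 90, 'b': 8, 'c': 47}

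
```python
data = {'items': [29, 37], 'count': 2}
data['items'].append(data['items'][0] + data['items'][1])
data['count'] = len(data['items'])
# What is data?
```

After line 1: data = {'items': [29, 37], 'count': 2}
After line 2 (append 29 + 37 = 66): data = {'items': [29, 37, 66], 'count': 2}
After line 3 (count = len(items) = 3): data = {'items': [29, 37, 66], 'count': 3}

{'items': [29, 37, 66], 'count': 3}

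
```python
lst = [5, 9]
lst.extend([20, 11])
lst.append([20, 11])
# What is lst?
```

After line 1: lst = [5, 9]
After line 2 (extend unpacks [20, 11]): lst = [5, 9, 20, 11]
After line 3 (append adds [20, 11] as single element): lst = [5, 9, 20, 11, [20, 11]]

[5, 9, 20, 11, [20, 11]]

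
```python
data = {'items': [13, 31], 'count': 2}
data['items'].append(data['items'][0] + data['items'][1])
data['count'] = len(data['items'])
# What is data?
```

After line 1: data = {'items': [13, 31], 'count': 2}
After line 2 (append 13 + 31 = 44): data = {'items': [13, 31, 44], 'count': 2}
After line 3 (count = len(items) = 3): data = {'items': [13, 31, 44], 'count': 3}

{'items': [13, 31, 44], 'count': 3}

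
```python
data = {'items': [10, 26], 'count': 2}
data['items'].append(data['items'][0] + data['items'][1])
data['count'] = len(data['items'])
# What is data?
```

After line 1: data = {'items': [10, 26], 'count': 2}
After line 2 (append 10 + 26 = 36): data = {'items': [10, 26, 36], 'count': 2}
After line 3 (count = len(items) = 3): data = {'items': [10, 26, 36], 'count': 3}

{'items': [10, 26, 36], 'count': 3}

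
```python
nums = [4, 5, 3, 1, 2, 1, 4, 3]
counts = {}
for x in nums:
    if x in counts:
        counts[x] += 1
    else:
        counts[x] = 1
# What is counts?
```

Initial: counts = {}, nums = [4, 5, 3, 1, 2, 1, 4, 3]
See 4: counts = {4: 1}
See 5: counts = {4: 1, 5: 1}
See 3: counts = {4: 1, 5: 1, 3: 1}
See 1: counts = {4: 1, 5: 1, 3: 1, 1: 1}
See 2: counts = {4: 1, 5: 1, 3: 1, 1: 1, 2: 1}
See 1: counts = {4: 1, 5: 1, 3: 1, 1: 2, 2: 1}
See 4: counts = {4: 2, 5: 1, 3: 1, 1: 2, 2: 1}
See 3: counts = {4: 2, 5: 1, 3: 2, 1: 2, 2: 1}

{4: 2, 5: 1, 3: 2, 1: 2, 2: 1}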